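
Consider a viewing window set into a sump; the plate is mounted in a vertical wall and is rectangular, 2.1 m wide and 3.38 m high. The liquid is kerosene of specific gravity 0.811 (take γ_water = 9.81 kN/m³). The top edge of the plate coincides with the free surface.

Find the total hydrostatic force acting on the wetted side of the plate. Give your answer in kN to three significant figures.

F ≈ 95.4 kN

γ = 0.811 × 9.81 = 7.95591 kN/m³.
The centroid lies 3.38/2 = 1.69 m below the top edge, so the centroid depth is h_c = 1.69 m.
A = 2.1 × 3.38 = 7.098 m².
Resultant F = γ·h_c·A = 7.95591 × 1.69 × 7.098 = 95.4361 kN.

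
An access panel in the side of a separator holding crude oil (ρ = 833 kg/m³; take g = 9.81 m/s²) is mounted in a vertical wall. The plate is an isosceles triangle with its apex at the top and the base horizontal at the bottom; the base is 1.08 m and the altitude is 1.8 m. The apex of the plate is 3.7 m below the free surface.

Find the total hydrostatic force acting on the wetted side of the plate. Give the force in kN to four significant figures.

F ≈ 38.92 kN

γ = ρg = 833 × 9.81 / 1000 = 8.17173 kN/m³.
With the apex up, the centroid sits 2h/3 = 2 × 1.8/3 = 1.2 m below the apex, so the centroid depth is h_c = 3.7 + 1.2 = 4.9 m.
A = ½ × 1.08 × 1.8 = 0.972 m².
Resultant F = γ·h_c·A = 8.17173 × 4.9 × 0.972 = 38.9203 kN.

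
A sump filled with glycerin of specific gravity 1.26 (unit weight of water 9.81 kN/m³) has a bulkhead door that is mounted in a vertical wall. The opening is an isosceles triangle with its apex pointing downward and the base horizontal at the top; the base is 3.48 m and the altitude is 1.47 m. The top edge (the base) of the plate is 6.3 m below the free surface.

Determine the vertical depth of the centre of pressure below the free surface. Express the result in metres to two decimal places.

h_p = 6.81 m

γ = 1.26 × 9.81 = 12.3606 kN/m³.
With the apex down, the centroid sits h/3 = 1.47/3 = 0.49 m below the base (the top edge), so the centroid depth is h_c = 6.3 + 0.49 = 6.79 m.
A = ½ × 3.48 × 1.47 = 2.5578 m².
Resultant F = γ·h_c·A = 12.3606 × 6.79 × 2.5578 = 214.672 kN.
I_c = b·h³/36 = 3.48 × 1.47³/36 = 0.307064 m⁴.
Centre of pressure: y_p = y_c + I_c/(y_c·A) = 6.79 + 0.307064/(6.79 × 2.5578) = 6.79 + 0.0176804 = 6.80768 m along the plane.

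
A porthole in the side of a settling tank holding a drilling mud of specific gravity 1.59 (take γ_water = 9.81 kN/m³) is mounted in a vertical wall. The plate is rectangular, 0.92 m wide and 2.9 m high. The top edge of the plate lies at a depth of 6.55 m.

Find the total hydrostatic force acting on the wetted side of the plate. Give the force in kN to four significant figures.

γ = 1.59 × 9.81 = 15.5979 kN/m³.
The centroid lies 2.9/2 = 1.45 m below the top edge, so the centroid depth is h_c = 6.55 + 1.45 = 8 m.
A = 0.92 × 2.9 = 2.668 m².
Resultant F = γ·h_c·A = 15.5979 × 8 × 2.668 = 332.922 kN.

F ≈ 332.9 kN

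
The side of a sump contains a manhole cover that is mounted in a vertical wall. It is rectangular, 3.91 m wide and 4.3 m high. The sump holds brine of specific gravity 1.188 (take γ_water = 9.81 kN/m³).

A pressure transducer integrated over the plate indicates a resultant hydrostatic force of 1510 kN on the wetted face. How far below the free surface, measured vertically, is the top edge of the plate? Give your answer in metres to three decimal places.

d_top ≈ 5.556 m

γ = 1.188 × 9.81 = 11.65428 kN/m³.
A = 3.91 × 4.3 = 16.813 m².
From F = γ·h_c·A, the centroid depth is h_c = 1510/(11.65428 × 16.813) = 7.70631 m.
The centroid lies 4.3/2 = 2.15 m below the top edge, so the top edge sits at h_top = 7.70631 − 2.15 = 5.55631 m below the surface.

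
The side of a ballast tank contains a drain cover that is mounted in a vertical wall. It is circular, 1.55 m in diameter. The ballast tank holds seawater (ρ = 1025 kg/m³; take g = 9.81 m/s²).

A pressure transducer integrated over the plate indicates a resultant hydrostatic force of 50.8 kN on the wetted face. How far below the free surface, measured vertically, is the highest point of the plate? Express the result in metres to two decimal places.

γ = ρg = 1025 × 9.81 / 1000 = 10.05525 kN/m³.
A = π(0.775)² = 1.88692 m².
From F = γ·h_c·A, the centroid depth is h_c = 50.8/(10.05525 × 1.88692) = 2.67743 m.
The centroid is at the centre, 0.775 m below the top of the plate, so the highest point sits at h_top = 2.67743 − 0.775 = 1.90243 m below the surface.

d_top ≈ 1.90 m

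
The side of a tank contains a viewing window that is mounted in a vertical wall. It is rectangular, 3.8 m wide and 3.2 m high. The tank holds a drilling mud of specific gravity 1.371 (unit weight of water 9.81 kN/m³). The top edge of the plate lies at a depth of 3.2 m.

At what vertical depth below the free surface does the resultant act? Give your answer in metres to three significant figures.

h_p = 4.98 m

γ = 1.371 × 9.81 = 13.44951 kN/m³.
The centroid lies 3.2/2 = 1.6 m below the top edge, so the centroid depth is h_c = 3.2 + 1.6 = 4.8 m.
A = 3.8 × 3.2 = 12.16 m².
Resultant F = γ·h_c·A = 13.44951 × 4.8 × 12.16 = 785.021 kN.
I_c = b·h³/12 = 3.8 × 3.2³/12 = 10.3765 m⁴.
Centre of pressure: y_p = y_c + I_c/(y_c·A) = 4.8 + 10.3765/(4.8 × 12.16) = 4.8 + 0.177777 = 4.97778 m along the plane.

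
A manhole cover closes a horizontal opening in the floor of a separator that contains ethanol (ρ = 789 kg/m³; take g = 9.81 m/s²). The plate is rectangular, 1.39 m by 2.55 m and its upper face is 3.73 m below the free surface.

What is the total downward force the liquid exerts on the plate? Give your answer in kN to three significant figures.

F ≈ 102 kN

γ = ρg = 789 × 9.81 / 1000 = 7.74009 kN/m³.
The plate is horizontal, so pressure is uniform at p = γ·h = 7.74009 × 3.73 = 28.8705 kN/m².
A = 1.39 × 2.55 = 3.5445 m².
F = p·A = 28.8705 × 3.5445 = 102.331 kN.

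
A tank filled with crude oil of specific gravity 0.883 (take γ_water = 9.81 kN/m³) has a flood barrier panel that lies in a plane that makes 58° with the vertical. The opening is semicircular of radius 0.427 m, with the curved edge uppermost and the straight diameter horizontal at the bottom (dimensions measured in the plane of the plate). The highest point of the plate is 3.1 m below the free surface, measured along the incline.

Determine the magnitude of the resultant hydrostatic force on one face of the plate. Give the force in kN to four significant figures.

F ≈ 4.399 kN

γ = 0.883 × 9.81 = 8.66223 kN/m³.
The plate makes 58° with the vertical, i.e. θ = 90° − 58° = 32° to the horizontal. Measuring y along the incline from the free-surface line, vertical depth h = y·sinθ with sinθ = 0.529919.
The centroid lies 4r/(3π) = 0.181224 m above the diameter, so r − 4r/(3π) = 0.427 − 0.181224 = 0.245776 m below the topmost point, so y_c = 3.1 + 0.245776 = 3.34578 m and h_c = 3.34578 × 0.529919 = 1.77299 m.
A = πr²/2 = π × 0.427²/2 = 0.286402 m².
Resultant F = γ·h_c·A = 8.66223 × 1.77299 × 0.286402 = 4.39858 kN.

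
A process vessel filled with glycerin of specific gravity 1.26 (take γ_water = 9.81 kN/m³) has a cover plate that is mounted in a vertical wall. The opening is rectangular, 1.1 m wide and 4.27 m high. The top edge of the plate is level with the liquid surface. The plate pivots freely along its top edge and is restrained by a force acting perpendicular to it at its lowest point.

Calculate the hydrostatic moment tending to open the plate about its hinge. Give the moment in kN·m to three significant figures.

M ≈ 353 kN·m

γ = 1.26 × 9.81 = 12.3606 kN/m³.
The centroid lies 4.27/2 = 2.135 m below the top edge, so the centroid depth is h_c = 2.135 m.
A = 1.1 × 4.27 = 4.697 m².
Resultant F = γ·h_c·A = 12.3606 × 2.135 × 4.697 = 123.953 kN.
I_c = b·h³/12 = 1.1 × 4.27³/12 = 7.13666 m⁴.
Centre of pressure: y_p = y_c + I_c/(y_c·A) = 2.135 + 7.13666/(2.135 × 4.697) = 2.135 + 0.711667 = 2.84667 m along the plane.
The resultant acts 2.135 + 0.711667 = 2.84667 m (along the plate) below the hinge at the top edge, so the moment about the hinge is M = F × 2.84667 = 123.953 × 2.84667 = 352.853 kN·m.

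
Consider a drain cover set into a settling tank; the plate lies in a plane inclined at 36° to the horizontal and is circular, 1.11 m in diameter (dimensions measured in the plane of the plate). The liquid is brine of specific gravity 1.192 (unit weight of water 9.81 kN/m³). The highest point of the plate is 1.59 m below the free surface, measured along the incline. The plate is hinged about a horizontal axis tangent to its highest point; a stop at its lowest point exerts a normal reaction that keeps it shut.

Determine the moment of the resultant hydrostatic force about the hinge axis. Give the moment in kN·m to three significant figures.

γ = 1.192 × 9.81 = 11.69352 kN/m³.
Let θ = 36° be the plate's angle to the horizontal; measure y along the incline from where the plane meets the free surface. Vertical depth h = y·sinθ with sinθ = 0.587785.
The centroid is at the centre, 0.555 m below the top of the plate, so y_c = 1.59 + 0.555 = 2.145 m and h_c = 2.145 × 0.587785 = 1.2608 m.
A = π(0.555)² = 0.967689 m².
Resultant F = γ·h_c·A = 11.69352 × 1.2608 × 0.967689 = 14.2668 kN.
I_c = πr⁴/4 = π × 0.555⁴/4 = 0.0745181 m⁴.
Centre of pressure: y_p = y_c + I_c/(y_c·A) = 2.145 + 0.0745181/(2.145 × 0.967689) = 2.145 + 0.0359003 = 2.1809 m along the plane.
The resultant acts 0.555 + 0.0359003 = 0.5909 m (along the plate) below the hinge at the top edge, so the moment about the hinge is M = F × 0.5909 = 14.2668 × 0.5909 = 8.43025 kN·m.

M ≈ 8.43 kN·m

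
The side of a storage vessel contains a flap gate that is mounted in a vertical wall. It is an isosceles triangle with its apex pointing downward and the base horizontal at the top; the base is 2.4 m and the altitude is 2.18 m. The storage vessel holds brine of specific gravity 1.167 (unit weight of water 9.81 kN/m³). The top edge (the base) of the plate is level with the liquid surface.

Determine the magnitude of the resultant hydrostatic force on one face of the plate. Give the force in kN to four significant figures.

γ = 1.167 × 9.81 = 11.44827 kN/m³.
With the apex down, the centroid sits h/3 = 2.18/3 = 0.726667 m below the base (the top edge), so the centroid depth is h_c = 0.726667 m.
A = ½ × 2.4 × 2.18 = 2.616 m².
Resultant F = γ·h_c·A = 11.44827 × 0.726667 × 2.616 = 21.7627 kN.

F ≈ 21.76 kN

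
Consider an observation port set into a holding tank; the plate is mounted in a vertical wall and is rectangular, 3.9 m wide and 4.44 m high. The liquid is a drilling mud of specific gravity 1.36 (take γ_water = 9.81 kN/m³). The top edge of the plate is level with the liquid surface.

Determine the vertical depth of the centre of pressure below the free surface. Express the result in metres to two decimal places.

γ = 1.36 × 9.81 = 13.3416 kN/m³.
The centroid lies 4.44/2 = 2.22 m below the top edge, so the centroid depth is h_c = 2.22 m.
A = 3.9 × 4.44 = 17.316 m².
Resultant F = γ·h_c·A = 13.3416 × 2.22 × 17.316 = 512.871 kN.
I_c = b·h³/12 = 3.9 × 4.44³/12 = 28.4467 m⁴.
Centre of pressure: y_p = y_c + I_c/(y_c·A) = 2.22 + 28.4467/(2.22 × 17.316) = 2.22 + 0.739999 = 2.96 m along the plane.

h_p = 2.96 m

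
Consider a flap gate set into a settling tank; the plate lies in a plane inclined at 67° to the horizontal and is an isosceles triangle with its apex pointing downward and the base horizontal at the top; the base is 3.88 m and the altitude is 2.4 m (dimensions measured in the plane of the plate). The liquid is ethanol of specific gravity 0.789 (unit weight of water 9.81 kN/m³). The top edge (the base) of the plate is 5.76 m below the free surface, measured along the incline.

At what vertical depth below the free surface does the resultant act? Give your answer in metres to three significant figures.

h_p = 6.08 m

γ = 0.789 × 9.81 = 7.74009 kN/m³.
Let θ = 67° be the plate's angle to the horizontal; measure y along the incline from where the plane meets the free surface. Vertical depth h = y·sinθ with sinθ = 0.920505.
With the apex down, the centroid sits h/3 = 2.4/3 = 0.8 m below the base (the top edge), so y_c = 5.76 + 0.8 = 6.56 m and h_c = 6.56 × 0.920505 = 6.03851 m.
A = ½ × 3.88 × 2.4 = 4.656 m².
Resultant F = γ·h_c·A = 7.74009 × 6.03851 × 4.656 = 217.615 kN.
I_c = b·h³/36 = 3.88 × 2.4³/36 = 1.48992 m⁴.
Centre of pressure: y_p = y_c + I_c/(y_c·A) = 6.56 + 1.48992/(6.56 × 4.656) = 6.56 + 0.0487805 = 6.60878 m along the plane.
Vertically, h_p = y_p·sinθ = 6.60878 × 0.920505 = 6.08342 m.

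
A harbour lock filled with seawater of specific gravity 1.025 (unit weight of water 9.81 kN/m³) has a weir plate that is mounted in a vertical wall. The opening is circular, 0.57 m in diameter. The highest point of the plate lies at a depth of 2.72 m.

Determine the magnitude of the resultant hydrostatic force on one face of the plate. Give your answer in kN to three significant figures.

γ = 1.025 × 9.81 = 10.05525 kN/m³.
The centroid is at the centre, 0.285 m below the top of the plate, so the centroid depth is h_c = 2.72 + 0.285 = 3.005 m.
A = π(0.285)² = 0.255176 m².
Resultant F = γ·h_c·A = 10.05525 × 3.005 × 0.255176 = 7.7104 kN.

F ≈ 7.71 kN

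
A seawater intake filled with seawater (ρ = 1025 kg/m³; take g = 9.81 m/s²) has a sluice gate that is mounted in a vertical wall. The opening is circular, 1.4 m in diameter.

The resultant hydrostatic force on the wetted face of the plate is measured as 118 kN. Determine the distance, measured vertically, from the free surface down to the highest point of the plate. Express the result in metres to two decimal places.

d_top ≈ 6.92 m

γ = ρg = 1025 × 9.81 / 1000 = 10.05525 kN/m³.
A = π(0.7)² = 1.53938 m².
From F = γ·h_c·A, the centroid depth is h_c = 118/(10.05525 × 1.53938) = 7.6233 m.
The centroid is at the centre, 0.7 m below the top of the plate, so the highest point sits at h_top = 7.6233 − 0.7 = 6.9233 m below the surface.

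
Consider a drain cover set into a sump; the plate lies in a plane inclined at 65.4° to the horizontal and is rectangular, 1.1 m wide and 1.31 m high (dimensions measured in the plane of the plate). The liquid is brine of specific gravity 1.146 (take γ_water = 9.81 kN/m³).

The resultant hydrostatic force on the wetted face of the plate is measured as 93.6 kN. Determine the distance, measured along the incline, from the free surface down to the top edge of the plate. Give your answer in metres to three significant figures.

γ = 1.146 × 9.81 = 11.24226 kN/m³.
A = 1.1 × 1.31 = 1.441 m².
From F = γ·h_c·A, the centroid depth is h_c = 93.6/(11.24226 × 1.441) = 5.77774 m.
Let θ = 65.4° be the plate's angle to the horizontal; measure y along the incline from where the plane meets the free surface. Vertical depth h = y·sinθ with sinθ = 0.909236.
Along the incline, y_c = h_c/sinθ = 5.77774/0.909236 = 6.3545 m.
The centroid lies 1.31/2 = 0.655 m below the top edge, so the top edge sits at y_top = 6.3545 − 0.655 = 5.6995 m along the incline.

y_top ≈ 5.70 m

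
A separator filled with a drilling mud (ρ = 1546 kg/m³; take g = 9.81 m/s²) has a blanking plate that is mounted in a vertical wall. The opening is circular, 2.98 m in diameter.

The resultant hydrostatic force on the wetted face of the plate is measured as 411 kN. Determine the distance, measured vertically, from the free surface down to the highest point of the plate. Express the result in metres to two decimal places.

d_top ≈ 2.40 m

γ = ρg = 1546 × 9.81 / 1000 = 15.16626 kN/m³.
A = π(1.49)² = 6.97465 m².
From F = γ·h_c·A, the centroid depth is h_c = 411/(15.16626 × 6.97465) = 3.88545 m.
The centroid is at the centre, 1.49 m below the top of the plate, so the highest point sits at h_top = 3.88545 − 1.49 = 2.39545 m below the surface.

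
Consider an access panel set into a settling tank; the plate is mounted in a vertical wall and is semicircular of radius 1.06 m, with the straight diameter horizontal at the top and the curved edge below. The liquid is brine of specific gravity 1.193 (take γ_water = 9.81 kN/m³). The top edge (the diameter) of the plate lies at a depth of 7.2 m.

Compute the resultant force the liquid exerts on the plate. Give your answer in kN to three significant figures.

γ = 1.193 × 9.81 = 11.70333 kN/m³.
The centroid of a semicircle lies 4r/(3π) = 0.449878 m from the diameter, here below the top edge, so the centroid depth is h_c = 7.2 + 0.449878 = 7.64988 m.
A = πr²/2 = π × 1.06²/2 = 1.76495 m².
Resultant F = γ·h_c·A = 11.70333 × 7.64988 × 1.76495 = 158.014 kN.

F ≈ 158 kN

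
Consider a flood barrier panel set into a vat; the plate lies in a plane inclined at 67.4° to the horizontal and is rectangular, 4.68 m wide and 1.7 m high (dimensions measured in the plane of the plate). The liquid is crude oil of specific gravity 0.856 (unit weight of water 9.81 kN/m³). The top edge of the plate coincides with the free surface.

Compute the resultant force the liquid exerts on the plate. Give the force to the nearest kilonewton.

F ≈ 52 kN

γ = 0.856 × 9.81 = 8.39736 kN/m³.
Let θ = 67.4° be the plate's angle to the horizontal; measure y along the incline from where the plane meets the free surface. Vertical depth h = y·sinθ with sinθ = 0.923210.
The centroid lies 1.7/2 = 0.85 m below the top edge, so y_c = 0.85 m and h_c = 0.85 × 0.923210 = 0.784728 m.
A = 4.68 × 1.7 = 7.956 m².
Resultant F = γ·h_c·A = 8.39736 × 0.784728 × 7.956 = 52.4272 kN.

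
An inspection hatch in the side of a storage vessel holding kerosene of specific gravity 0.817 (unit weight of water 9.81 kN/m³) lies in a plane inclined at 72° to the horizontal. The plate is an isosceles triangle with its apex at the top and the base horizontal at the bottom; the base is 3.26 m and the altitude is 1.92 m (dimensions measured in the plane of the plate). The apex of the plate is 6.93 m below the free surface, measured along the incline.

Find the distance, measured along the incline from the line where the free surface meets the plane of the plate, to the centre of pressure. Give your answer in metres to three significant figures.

y_p = 8.23 m

γ = 0.817 × 9.81 = 8.01477 kN/m³.
Let θ = 72° be the plate's angle to the horizontal; measure y along the incline from where the plane meets the free surface. Vertical depth h = y·sinθ with sinθ = 0.951057.
With the apex up, the centroid sits 2h/3 = 2 × 1.92/3 = 1.28 m below the apex, so y_c = 6.93 + 1.28 = 8.21 m and h_c = 8.21 × 0.951057 = 7.80818 m.
A = ½ × 3.26 × 1.92 = 3.1296 m².
Resultant F = γ·h_c·A = 8.01477 × 7.80818 × 3.1296 = 195.853 kN.
I_c = b·h³/36 = 3.26 × 1.92³/36 = 0.640942 m⁴.
Centre of pressure: y_p = y_c + I_c/(y_c·A) = 8.21 + 0.640942/(8.21 × 3.1296) = 8.21 + 0.0249452 = 8.23495 m along the plane.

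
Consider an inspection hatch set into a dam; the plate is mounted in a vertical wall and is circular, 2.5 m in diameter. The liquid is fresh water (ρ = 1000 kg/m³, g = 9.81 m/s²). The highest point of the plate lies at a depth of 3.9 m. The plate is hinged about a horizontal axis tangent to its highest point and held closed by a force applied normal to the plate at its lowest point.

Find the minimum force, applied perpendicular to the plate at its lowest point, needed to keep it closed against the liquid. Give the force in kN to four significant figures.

P ≈ 131.5 kN

γ = ρg = 1000 × 9.81 = 9810 N/m³ = 9.81 kN/m³.
The centroid is at the centre, 1.25 m below the top of the plate, so the centroid depth is h_c = 3.9 + 1.25 = 5.15 m.
A = π(1.25)² = 4.90874 m².
Resultant F = γ·h_c·A = 9.81 × 5.15 × 4.90874 = 247.997 kN.
I_c = πr⁴/4 = π × 1.25⁴/4 = 1.91748 m⁴.
Centre of pressure: y_p = y_c + I_c/(y_c·A) = 5.15 + 1.91748/(5.15 × 4.90874) = 5.15 + 0.0758497 = 5.22585 m along the plane.
The resultant acts 1.25 + 0.0758497 = 1.32585 m (along the plate) below the hinge at the top edge, so the moment about the hinge is M = F × 1.32585 = 247.997 × 1.32585 = 328.807 kN·m.
A normal force at the bottom, 2.5 m from the hinge, must supply this moment: P = 328.807/2.5 = 131.523 kN.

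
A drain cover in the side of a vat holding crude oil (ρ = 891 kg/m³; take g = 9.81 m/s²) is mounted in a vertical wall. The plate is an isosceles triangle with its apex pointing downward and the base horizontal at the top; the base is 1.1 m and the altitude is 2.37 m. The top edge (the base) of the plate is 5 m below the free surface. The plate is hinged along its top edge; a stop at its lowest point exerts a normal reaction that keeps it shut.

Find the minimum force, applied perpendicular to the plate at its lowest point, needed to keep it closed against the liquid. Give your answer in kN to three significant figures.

P ≈ 23.5 kN

γ = ρg = 891 × 9.81 / 1000 = 8.74071 kN/m³.
With the apex down, the centroid sits h/3 = 2.37/3 = 0.79 m below the base (the top edge), so the centroid depth is h_c = 5 + 0.79 = 5.79 m.
A = ½ × 1.1 × 2.37 = 1.3035 m².
Resultant F = γ·h_c·A = 8.74071 × 5.79 × 1.3035 = 65.9685 kN.
I_c = b·h³/36 = 1.1 × 2.37³/36 = 0.406757 m⁴.
Centre of pressure: y_p = y_c + I_c/(y_c·A) = 5.79 + 0.406757/(5.79 × 1.3035) = 5.79 + 0.0538946 = 5.84389 m along the plane.
The resultant acts 0.79 + 0.0538946 = 0.843895 m (along the plate) below the hinge at the top edge, so the moment about the hinge is M = F × 0.843895 = 65.9685 × 0.843895 = 55.6705 kN·m.
A normal force at the bottom, 2.37 m from the hinge, must supply this moment: P = 55.6705/2.37 = 23.4897 kN.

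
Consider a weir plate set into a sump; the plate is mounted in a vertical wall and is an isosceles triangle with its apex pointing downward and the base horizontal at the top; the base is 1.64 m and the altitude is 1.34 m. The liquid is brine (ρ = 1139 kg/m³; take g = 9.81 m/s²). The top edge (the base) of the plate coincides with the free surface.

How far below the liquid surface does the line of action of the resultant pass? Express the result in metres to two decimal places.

h_p = 0.67 m

γ = ρg = 1139 × 9.81 / 1000 = 11.17359 kN/m³.
With the apex down, the centroid sits h/3 = 1.34/3 = 0.446667 m below the base (the top edge), so the centroid depth is h_c = 0.446667 m.
A = ½ × 1.64 × 1.34 = 1.0988 m².
Resultant F = γ·h_c·A = 11.17359 × 0.446667 × 1.0988 = 5.48397 kN.
I_c = b·h³/36 = 1.64 × 1.34³/36 = 0.109611 m⁴.
Centre of pressure: y_p = y_c + I_c/(y_c·A) = 0.446667 + 0.109611/(0.446667 × 1.0988) = 0.446667 + 0.223332 = 0.669999 m along the plane.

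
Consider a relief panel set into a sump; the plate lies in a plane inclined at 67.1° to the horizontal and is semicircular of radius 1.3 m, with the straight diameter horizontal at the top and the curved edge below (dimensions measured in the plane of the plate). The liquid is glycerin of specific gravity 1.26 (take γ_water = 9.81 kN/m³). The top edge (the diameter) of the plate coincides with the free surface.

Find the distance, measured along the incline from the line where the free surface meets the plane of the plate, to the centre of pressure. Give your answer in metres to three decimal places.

γ = 1.26 × 9.81 = 12.3606 kN/m³.
Let θ = 67.1° be the plate's angle to the horizontal; measure y along the incline from where the plane meets the free surface. Vertical depth h = y·sinθ with sinθ = 0.921185.
The centroid of a semicircle lies 4r/(3π) = 0.551737 m from the diameter, here below the top edge, so y_c = 0.551737 m and h_c = 0.551737 × 0.921185 = 0.508252 m.
A = πr²/2 = π × 1.3²/2 = 2.65465 m².
Resultant F = γ·h_c·A = 12.3606 × 0.508252 × 2.65465 = 16.6773 kN.
I_c = (π/8 − 8/(9π))·r⁴ = 0.109757 × 1.3⁴ = 0.313477 m⁴.
Centre of pressure: y_p = y_c + I_c/(y_c·A) = 0.551737 + 0.313477/(0.551737 × 2.65465) = 0.551737 + 0.214026 = 0.765763 m along the plane.

y_p = 0.766 m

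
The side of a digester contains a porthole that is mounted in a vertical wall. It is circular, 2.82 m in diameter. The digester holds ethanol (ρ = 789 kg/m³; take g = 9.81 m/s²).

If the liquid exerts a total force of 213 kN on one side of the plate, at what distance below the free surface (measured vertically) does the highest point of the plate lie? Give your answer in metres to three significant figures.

γ = ρg = 789 × 9.81 / 1000 = 7.74009 kN/m³.
A = π(1.41)² = 6.2458 m².
From F = γ·h_c·A, the centroid depth is h_c = 213/(7.74009 × 6.2458) = 4.40601 m.
The centroid is at the centre, 1.41 m below the top of the plate, so the highest point sits at h_top = 4.40601 − 1.41 = 2.99601 m below the surface.

d_top ≈ 3.00 m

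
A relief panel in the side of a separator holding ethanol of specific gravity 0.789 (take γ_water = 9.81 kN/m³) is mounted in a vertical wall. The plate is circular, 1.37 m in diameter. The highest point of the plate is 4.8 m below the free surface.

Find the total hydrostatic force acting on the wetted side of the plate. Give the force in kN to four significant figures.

γ = 0.789 × 9.81 = 7.74009 kN/m³.
The centroid is at the centre, 0.685 m below the top of the plate, so the centroid depth is h_c = 4.8 + 0.685 = 5.485 m.
A = π(0.685)² = 1.47411 m².
Resultant F = γ·h_c·A = 7.74009 × 5.485 × 1.47411 = 62.5824 kN.

F ≈ 62.58 kN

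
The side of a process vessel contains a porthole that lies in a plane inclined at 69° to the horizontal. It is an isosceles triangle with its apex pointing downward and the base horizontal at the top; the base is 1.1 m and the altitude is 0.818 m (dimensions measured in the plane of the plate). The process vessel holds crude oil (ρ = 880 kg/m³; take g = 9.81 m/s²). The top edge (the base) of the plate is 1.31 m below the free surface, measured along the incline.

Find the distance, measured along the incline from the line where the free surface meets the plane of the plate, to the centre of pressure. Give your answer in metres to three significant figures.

γ = ρg = 880 × 9.81 / 1000 = 8.6328 kN/m³.
Let θ = 69° be the plate's angle to the horizontal; measure y along the incline from where the plane meets the free surface. Vertical depth h = y·sinθ with sinθ = 0.933580.
With the apex down, the centroid sits h/3 = 0.818/3 = 0.272667 m below the base (the top edge), so y_c = 1.31 + 0.272667 = 1.58267 m and h_c = 1.58267 × 0.933580 = 1.47755 m.
A = ½ × 1.1 × 0.818 = 0.4499 m².
Resultant F = γ·h_c·A = 8.6328 × 1.47755 × 0.4499 = 5.73865 kN.
I_c = b·h³/36 = 1.1 × 0.818³/36 = 0.0167244 m⁴.
Centre of pressure: y_p = y_c + I_c/(y_c·A) = 1.58267 + 0.0167244/(1.58267 × 0.4499) = 1.58267 + 0.0234879 = 1.60616 m along the plane.

y_p = 1.61 m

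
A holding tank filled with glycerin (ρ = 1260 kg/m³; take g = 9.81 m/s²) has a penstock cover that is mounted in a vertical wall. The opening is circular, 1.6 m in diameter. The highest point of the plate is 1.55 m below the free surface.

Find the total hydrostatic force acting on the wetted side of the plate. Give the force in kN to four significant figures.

F ≈ 58.40 kN

γ = ρg = 1260 × 9.81 / 1000 = 12.3606 kN/m³.
The centroid is at the centre, 0.8 m below the top of the plate, so the centroid depth is h_c = 1.55 + 0.8 = 2.35 m.
A = π(0.8)² = 2.01062 m².
Resultant F = γ·h_c·A = 12.3606 × 2.35 × 2.01062 = 58.4033 kN.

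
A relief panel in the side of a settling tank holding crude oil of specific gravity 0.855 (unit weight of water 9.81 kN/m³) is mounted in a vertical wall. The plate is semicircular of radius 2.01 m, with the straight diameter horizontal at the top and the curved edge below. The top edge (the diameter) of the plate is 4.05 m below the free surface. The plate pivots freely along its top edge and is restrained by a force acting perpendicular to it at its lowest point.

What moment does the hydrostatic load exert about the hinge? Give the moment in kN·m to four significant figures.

M ≈ 237.7 kN·m

γ = 0.855 × 9.81 = 8.38755 kN/m³.
The centroid of a semicircle lies 4r/(3π) = 0.85307 m from the diameter, here below the top edge, so the centroid depth is h_c = 4.05 + 0.85307 = 4.90307 m.
A = πr²/2 = π × 2.01²/2 = 6.34617 m².
Resultant F = γ·h_c·A = 8.38755 × 4.90307 × 6.34617 = 260.985 kN.
I_c = (π/8 − 8/(9π))·r⁴ = 0.109757 × 2.01⁴ = 1.7915 m⁴.
Centre of pressure: y_p = y_c + I_c/(y_c·A) = 4.90307 + 1.7915/(4.90307 × 6.34617) = 4.90307 + 0.0575754 = 4.96065 m along the plane.
The resultant acts 0.85307 + 0.0575754 = 0.910645 m (along the plate) below the hinge at the top edge, so the moment about the hinge is M = F × 0.910645 = 260.985 × 0.910645 = 237.665 kN·m.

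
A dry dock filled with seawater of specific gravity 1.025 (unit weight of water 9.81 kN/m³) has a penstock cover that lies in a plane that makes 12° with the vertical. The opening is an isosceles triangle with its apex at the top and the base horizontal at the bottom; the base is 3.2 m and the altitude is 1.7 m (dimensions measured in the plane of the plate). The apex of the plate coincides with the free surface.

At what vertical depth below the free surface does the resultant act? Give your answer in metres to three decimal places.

γ = 1.025 × 9.81 = 10.05525 kN/m³.
The plate makes 12° with the vertical, i.e. θ = 90° − 12° = 78° to the horizontal. Measuring y along the incline from the free-surface line, vertical depth h = y·sinθ with sinθ = 0.978148.
With the apex up, the centroid sits 2h/3 = 2 × 1.7/3 = 1.13333 m below the apex, so y_c = 1.13333 m and h_c = 1.13333 × 0.978148 = 1.10856 m.
A = ½ × 3.2 × 1.7 = 2.72 m².
Resultant F = γ·h_c·A = 10.05525 × 1.10856 × 2.72 = 30.3194 kN.
I_c = b·h³/36 = 3.2 × 1.7³/36 = 0.436711 m⁴.
Centre of pressure: y_p = y_c + I_c/(y_c·A) = 1.13333 + 0.436711/(1.13333 × 2.72) = 1.13333 + 0.141667 = 1.275 m along the plane.
Vertically, h_p = y_p·sinθ = 1.275 × 0.978148 = 1.24714 m.

h_p = 1.247 m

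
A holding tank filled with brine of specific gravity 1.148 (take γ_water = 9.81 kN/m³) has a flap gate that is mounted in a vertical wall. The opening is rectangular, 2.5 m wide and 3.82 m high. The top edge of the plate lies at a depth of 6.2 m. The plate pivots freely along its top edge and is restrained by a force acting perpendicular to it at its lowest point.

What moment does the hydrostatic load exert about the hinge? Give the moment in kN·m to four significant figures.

γ = 1.148 × 9.81 = 11.26188 kN/m³.
The centroid lies 3.82/2 = 1.91 m below the top edge, so the centroid depth is h_c = 6.2 + 1.91 = 8.11 m.
A = 2.5 × 3.82 = 9.55 m².
Resultant F = γ·h_c·A = 11.26188 × 8.11 × 9.55 = 872.238 kN.
I_c = b·h³/12 = 2.5 × 3.82³/12 = 11.6131 m⁴.
Centre of pressure: y_p = y_c + I_c/(y_c·A) = 8.11 + 11.6131/(8.11 × 9.55) = 8.11 + 0.149942 = 8.25994 m along the plane.
The resultant acts 1.91 + 0.149942 = 2.05994 m (along the plate) below the hinge at the top edge, so the moment about the hinge is M = F × 2.05994 = 872.238 × 2.05994 = 1796.76 kN·m.

M ≈ 1797 kN·m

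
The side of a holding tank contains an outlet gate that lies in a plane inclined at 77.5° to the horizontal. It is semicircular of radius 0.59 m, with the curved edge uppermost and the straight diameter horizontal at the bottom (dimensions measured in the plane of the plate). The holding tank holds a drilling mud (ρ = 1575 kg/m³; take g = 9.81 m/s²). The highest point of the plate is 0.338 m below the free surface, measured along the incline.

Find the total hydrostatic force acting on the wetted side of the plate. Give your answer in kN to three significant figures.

γ = ρg = 1575 × 9.81 / 1000 = 15.45075 kN/m³.
Let θ = 77.5° be the plate's angle to the horizontal; measure y along the incline from where the plane meets the free surface. Vertical depth h = y·sinθ with sinθ = 0.976296.
The centroid lies 4r/(3π) = 0.250404 m above the diameter, so r − 4r/(3π) = 0.59 − 0.250404 = 0.339596 m below the topmost point, so y_c = 0.338 + 0.339596 = 0.677596 m and h_c = 0.677596 × 0.976296 = 0.661534 m.
A = πr²/2 = π × 0.59²/2 = 0.546794 m².
Resultant F = γ·h_c·A = 15.45075 × 0.661534 × 0.546794 = 5.58889 kN.

F ≈ 5.59 kN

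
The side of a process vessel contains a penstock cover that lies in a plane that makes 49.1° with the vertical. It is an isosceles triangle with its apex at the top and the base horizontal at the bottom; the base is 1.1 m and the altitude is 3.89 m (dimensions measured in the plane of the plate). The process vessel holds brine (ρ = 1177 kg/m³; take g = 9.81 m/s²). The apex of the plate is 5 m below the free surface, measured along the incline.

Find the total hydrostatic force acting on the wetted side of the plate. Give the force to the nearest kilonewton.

γ = ρg = 1177 × 9.81 / 1000 = 11.54637 kN/m³.
The plate makes 49.1° with the vertical, i.e. θ = 90° − 49.1° = 40.9° to the horizontal. Measuring y along the incline from the free-surface line, vertical depth h = y·sinθ with sinθ = 0.654741.
With the apex up, the centroid sits 2h/3 = 2 × 3.89/3 = 2.59333 m below the apex, so y_c = 5 + 2.59333 = 7.59333 m and h_c = 7.59333 × 0.654741 = 4.97166 m.
A = ½ × 1.1 × 3.89 = 2.1395 m².
Resultant F = γ·h_c·A = 11.54637 × 4.97166 × 2.1395 = 122.817 kN.

F ≈ 123 kN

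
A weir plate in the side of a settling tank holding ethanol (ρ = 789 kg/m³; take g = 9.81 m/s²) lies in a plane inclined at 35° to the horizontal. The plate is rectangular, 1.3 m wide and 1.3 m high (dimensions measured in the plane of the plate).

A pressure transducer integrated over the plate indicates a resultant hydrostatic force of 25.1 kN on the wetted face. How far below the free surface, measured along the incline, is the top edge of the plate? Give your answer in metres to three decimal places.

y_top ≈ 2.695 m

γ = ρg = 789 × 9.81 / 1000 = 7.74009 kN/m³.
A = 1.3 × 1.3 = 1.69 m².
From F = γ·h_c·A, the centroid depth is h_c = 25.1/(7.74009 × 1.69) = 1.91885 m.
Let θ = 35° be the plate's angle to the horizontal; measure y along the incline from where the plane meets the free surface. Vertical depth h = y·sinθ with sinθ = 0.573576.
Along the incline, y_c = h_c/sinθ = 1.91885/0.573576 = 3.34542 m.
The centroid lies 1.3/2 = 0.65 m below the top edge, so the top edge sits at y_top = 3.34542 − 0.65 = 2.69542 m along the incline.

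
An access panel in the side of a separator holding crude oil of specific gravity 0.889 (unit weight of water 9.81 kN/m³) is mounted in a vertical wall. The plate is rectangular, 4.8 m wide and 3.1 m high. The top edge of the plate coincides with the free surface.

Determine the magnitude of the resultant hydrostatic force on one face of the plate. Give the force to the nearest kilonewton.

F ≈ 201 kN

γ = 0.889 × 9.81 = 8.72109 kN/m³.
The centroid lies 3.1/2 = 1.55 m below the top edge, so the centroid depth is h_c = 1.55 m.
A = 4.8 × 3.1 = 14.88 m².
Resultant F = γ·h_c·A = 8.72109 × 1.55 × 14.88 = 201.143 kN.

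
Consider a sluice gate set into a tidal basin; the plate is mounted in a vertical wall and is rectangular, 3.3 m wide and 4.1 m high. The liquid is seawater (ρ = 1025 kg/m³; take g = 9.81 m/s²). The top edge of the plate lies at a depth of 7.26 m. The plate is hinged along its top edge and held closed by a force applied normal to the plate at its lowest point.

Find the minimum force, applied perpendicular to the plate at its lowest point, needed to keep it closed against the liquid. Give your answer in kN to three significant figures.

γ = ρg = 1025 × 9.81 / 1000 = 10.05525 kN/m³.
The centroid lies 4.1/2 = 2.05 m below the top edge, so the centroid depth is h_c = 7.26 + 2.05 = 9.31 m.
A = 3.3 × 4.1 = 13.53 m².
Resultant F = γ·h_c·A = 10.05525 × 9.31 × 13.53 = 1266.6 kN.
I_c = b·h³/12 = 3.3 × 4.1³/12 = 18.9533 m⁴.
Centre of pressure: y_p = y_c + I_c/(y_c·A) = 9.31 + 18.9533/(9.31 × 13.53) = 9.31 + 0.150466 = 9.46047 m along the plane.
The resultant acts 2.05 + 0.150466 = 2.20047 m (along the plate) below the hinge at the top edge, so the moment about the hinge is M = F × 2.20047 = 1266.6 × 2.20047 = 2787.12 kN·m.
A normal force at the bottom, 4.1 m from the hinge, must supply this moment: P = 2787.12/4.1 = 679.785 kN.

P ≈ 680 kN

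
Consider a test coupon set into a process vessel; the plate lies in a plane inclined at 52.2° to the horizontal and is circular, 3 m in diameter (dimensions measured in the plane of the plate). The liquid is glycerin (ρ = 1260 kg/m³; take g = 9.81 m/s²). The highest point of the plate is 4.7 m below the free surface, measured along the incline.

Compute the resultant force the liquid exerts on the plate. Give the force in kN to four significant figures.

F ≈ 428.0 kN

γ = ρg = 1260 × 9.81 / 1000 = 12.3606 kN/m³.
Let θ = 52.2° be the plate's angle to the horizontal; measure y along the incline from where the plane meets the free surface. Vertical depth h = y·sinθ with sinθ = 0.790155.
The centroid is at the centre, 1.5 m below the top of the plate, so y_c = 4.7 + 1.5 = 6.2 m and h_c = 6.2 × 0.790155 = 4.89896 m.
A = π(1.5)² = 7.06858 m².
Resultant F = γ·h_c·A = 12.3606 × 4.89896 × 7.06858 = 428.031 kN.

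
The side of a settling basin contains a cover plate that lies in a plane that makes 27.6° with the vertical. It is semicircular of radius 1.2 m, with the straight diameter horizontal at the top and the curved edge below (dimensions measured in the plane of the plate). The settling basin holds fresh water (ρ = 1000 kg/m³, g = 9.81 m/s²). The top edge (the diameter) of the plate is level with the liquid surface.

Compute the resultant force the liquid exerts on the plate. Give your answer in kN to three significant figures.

γ = ρg = 1000 × 9.81 = 9810 N/m³ = 9.81 kN/m³.
The plate makes 27.6° with the vertical, i.e. θ = 90° − 27.6° = 62.4° to the horizontal. Measuring y along the incline from the free-surface line, vertical depth h = y·sinθ with sinθ = 0.886204.
The centroid of a semicircle lies 4r/(3π) = 0.509296 m from the diameter, here below the top edge, so y_c = 0.509296 m and h_c = 0.509296 × 0.886204 = 0.45134 m.
A = πr²/2 = π × 1.2²/2 = 2.26195 m².
Resultant F = γ·h_c·A = 9.81 × 0.45134 × 2.26195 = 10.0151 kN.

F ≈ 10.0 kN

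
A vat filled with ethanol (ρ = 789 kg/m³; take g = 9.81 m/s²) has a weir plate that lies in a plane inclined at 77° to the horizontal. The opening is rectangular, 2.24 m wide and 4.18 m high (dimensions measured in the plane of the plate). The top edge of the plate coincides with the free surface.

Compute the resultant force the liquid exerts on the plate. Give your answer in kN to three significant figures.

γ = ρg = 789 × 9.81 / 1000 = 7.74009 kN/m³.
Let θ = 77° be the plate's angle to the horizontal; measure y along the incline from where the plane meets the free surface. Vertical depth h = y·sinθ with sinθ = 0.974370.
The centroid lies 4.18/2 = 2.09 m below the top edge, so y_c = 2.09 m and h_c = 2.09 × 0.974370 = 2.03643 m.
A = 2.24 × 4.18 = 9.3632 m².
Resultant F = γ·h_c·A = 7.74009 × 2.03643 × 9.3632 = 147.584 kN.

F ≈ 148 kN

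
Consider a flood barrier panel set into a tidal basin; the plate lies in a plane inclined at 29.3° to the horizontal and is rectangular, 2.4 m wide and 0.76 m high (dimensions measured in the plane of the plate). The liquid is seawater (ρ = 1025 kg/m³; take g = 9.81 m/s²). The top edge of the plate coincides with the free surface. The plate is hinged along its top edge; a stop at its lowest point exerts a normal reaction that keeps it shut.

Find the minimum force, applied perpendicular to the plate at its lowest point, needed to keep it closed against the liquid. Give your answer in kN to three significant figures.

P ≈ 2.27 kN

γ = ρg = 1025 × 9.81 / 1000 = 10.05525 kN/m³.
Let θ = 29.3° be the plate's angle to the horizontal; measure y along the incline from where the plane meets the free surface. Vertical depth h = y·sinθ with sinθ = 0.489382.
The centroid lies 0.76/2 = 0.38 m below the top edge, so y_c = 0.38 m and h_c = 0.38 × 0.489382 = 0.185965 m.
A = 2.4 × 0.76 = 1.824 m².
Resultant F = γ·h_c·A = 10.05525 × 0.185965 × 1.824 = 3.41074 kN.
I_c = b·h³/12 = 2.4 × 0.76³/12 = 0.0877952 m⁴.
Centre of pressure: y_p = y_c + I_c/(y_c·A) = 0.38 + 0.0877952/(0.38 × 1.824) = 0.38 + 0.126667 = 0.506667 m along the plane.
The resultant acts 0.38 + 0.126667 = 0.506667 m (along the plate) below the hinge at the top edge, so the moment about the hinge is M = F × 0.506667 = 3.41074 × 0.506667 = 1.72811 kN·m.
A normal force at the bottom, 0.76 m from the hinge, must supply this moment: P = 1.72811/0.76 = 2.27383 kN.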